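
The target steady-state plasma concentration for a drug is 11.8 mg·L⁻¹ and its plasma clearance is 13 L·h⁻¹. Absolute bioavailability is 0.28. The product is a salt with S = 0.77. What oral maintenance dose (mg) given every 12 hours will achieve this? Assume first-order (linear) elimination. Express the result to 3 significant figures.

8540 mg

D = CL × Css × τ / F / S = 13.00 × 11.8 × 12 / 0.28 / 0.77 = 8538 mg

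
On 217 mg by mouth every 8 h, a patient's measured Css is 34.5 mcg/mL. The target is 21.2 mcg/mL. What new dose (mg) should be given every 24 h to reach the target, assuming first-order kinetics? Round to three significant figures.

400 mg

With linear kinetics, Css is proportional to dose rate (D/τ) at fixed clearance.
D₂ = D₁ × (Css,target / Css,current) × (τ₂/τ₁) = 217 × (21.2/34.5) × (24/8) = 400.0 mg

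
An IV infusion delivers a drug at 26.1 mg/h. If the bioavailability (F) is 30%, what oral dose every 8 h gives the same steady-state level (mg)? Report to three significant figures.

To maintain the same Css, the systemic dosing rate must be unchanged: F·D/τ = infusion rate.
D = rate × τ / F = 26.1 × 8 / 0.3 = 696.0 mg

696 mg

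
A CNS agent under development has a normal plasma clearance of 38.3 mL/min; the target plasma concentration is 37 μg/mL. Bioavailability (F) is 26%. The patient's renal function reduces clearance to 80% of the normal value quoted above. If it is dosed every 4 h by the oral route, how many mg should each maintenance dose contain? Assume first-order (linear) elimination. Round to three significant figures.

Convert clearance: 38.3 mL/min × 60 min/h ÷ 1000 mL/L = 2.298 L/h
Patient clearance = 0.8 × 2.298 = 1.838 L/h
D = CL × Css × τ / F = 1.838 × 37 × 4 / 0.26 = 1046 mg

1050 mg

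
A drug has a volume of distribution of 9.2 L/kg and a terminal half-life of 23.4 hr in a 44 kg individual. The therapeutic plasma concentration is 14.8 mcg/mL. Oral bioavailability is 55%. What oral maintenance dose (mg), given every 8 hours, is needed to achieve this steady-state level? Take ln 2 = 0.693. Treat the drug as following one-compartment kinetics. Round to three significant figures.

Vd = 9.2 L/kg × 44 kg = 404.8 L
CL = ln 2 · Vd / t½ = 0.693 × 404.8 / 23.4 = 11.99 L/h
D = CL × Css × τ / F = 11.99 × 14.8 × 8 / 0.55 = 2581 mg

2580 mg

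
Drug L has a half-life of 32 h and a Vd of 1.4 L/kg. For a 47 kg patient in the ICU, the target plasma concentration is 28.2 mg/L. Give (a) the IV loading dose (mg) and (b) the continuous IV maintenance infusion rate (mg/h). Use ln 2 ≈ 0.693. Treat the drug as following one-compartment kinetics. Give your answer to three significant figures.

Vd = 1.4 L/kg × 47 kg = 65.80 L
LD = Vd × C = 65.80 × 28.2 = 1856 mg
CL = 0.693 × Vd / t½ = 0.693 × 65.80 / 32 = 1.425 L/h
Infusion rate = CL × Css = 1.425 × 28.2 = 40.19 mg/h

(a) 1860 mg; (b) 40.2 mg/h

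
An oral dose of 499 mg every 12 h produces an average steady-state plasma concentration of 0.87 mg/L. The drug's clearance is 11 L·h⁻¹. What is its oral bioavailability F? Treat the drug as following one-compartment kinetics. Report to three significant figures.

F·D/τ = CL·Css at steady state → F = CL·Css·τ / D.
F = 11 × 0.87 × 12 / 499 = 0.230

0.230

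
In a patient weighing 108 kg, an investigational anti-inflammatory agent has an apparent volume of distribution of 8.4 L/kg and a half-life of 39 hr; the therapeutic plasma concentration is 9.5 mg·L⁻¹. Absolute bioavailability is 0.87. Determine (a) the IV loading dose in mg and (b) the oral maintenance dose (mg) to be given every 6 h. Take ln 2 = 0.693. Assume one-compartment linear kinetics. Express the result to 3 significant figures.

Vd(total) = 108 kg × 8.4 L/kg = 907.2 L
LD = Vd × C = 907.2 × 9.5 = 8618 mg
CL = 0.693 × Vd / t½ = 0.693 × 907.2 / 39 = 16.12 L/h
D = CL × Css × τ / F = 16.12 × 9.5 × 6 / 0.87 = 1056 mg

(a) 8620 mg; (b) 1060 mg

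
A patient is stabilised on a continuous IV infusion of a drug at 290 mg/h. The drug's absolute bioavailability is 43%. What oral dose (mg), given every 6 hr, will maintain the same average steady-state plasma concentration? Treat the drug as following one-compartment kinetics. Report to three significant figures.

4050 mg

To maintain the same Css, the systemic dosing rate must be unchanged: F·D/τ = infusion rate.
D = rate × τ / F = 290 × 6 / 0.43 = 4047 mg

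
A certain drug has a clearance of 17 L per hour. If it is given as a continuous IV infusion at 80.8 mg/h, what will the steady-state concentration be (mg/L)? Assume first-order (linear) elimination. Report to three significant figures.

4.75 mg/L

Css = rate / CL = 80.8 / 17.00 = 4.753 mg/L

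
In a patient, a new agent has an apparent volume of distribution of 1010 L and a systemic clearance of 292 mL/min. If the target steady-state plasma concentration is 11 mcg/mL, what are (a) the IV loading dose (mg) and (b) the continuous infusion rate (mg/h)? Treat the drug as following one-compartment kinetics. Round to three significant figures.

Loading: fill Vd to C_target → 1010 L × 11 mg/L = 11110 mg
Convert clearance: 292 mL/min × 60 min/h ÷ 1000 mL/L = 17.52 L/h
Maintenance: replace elimination → rate = CL × Css = 17.52 × 11 = 192.7 mg/h

(a) 11100 mg; (b) 193 mg/h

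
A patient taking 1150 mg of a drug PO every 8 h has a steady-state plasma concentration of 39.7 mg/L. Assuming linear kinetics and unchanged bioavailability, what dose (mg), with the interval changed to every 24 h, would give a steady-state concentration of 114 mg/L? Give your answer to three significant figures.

With linear kinetics, Css is proportional to dose rate (D/τ) at fixed clearance.
D₂ = D₁ × (Css,target / Css,current) × (τ₂/τ₁) = 1150 × (114/39.7) × (24/8) = 9907 mg

9910 mg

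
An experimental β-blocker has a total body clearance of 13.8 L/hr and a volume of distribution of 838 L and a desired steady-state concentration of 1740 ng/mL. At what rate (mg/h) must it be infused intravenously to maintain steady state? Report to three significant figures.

C = 1740 ng/mL = 1.740 mg/L
R₀ = 13.80 × 1.74 = 24.01 mg/h

24.0 mg/h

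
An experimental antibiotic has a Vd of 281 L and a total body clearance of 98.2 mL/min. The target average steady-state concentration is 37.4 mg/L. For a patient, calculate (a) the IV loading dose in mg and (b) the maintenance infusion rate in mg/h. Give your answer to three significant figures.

(a) 10500 mg; (b) 220 mg/h

Loading: fill Vd to C_target → 281.0 L × 37.4 mg/L = 10510 mg
Convert clearance: 98.2 mL/min × 60 min/h ÷ 1000 mL/L = 5.892 L/h
Maintenance: replace elimination → rate = CL × Css = 5.892 × 37.4 = 220.4 mg/h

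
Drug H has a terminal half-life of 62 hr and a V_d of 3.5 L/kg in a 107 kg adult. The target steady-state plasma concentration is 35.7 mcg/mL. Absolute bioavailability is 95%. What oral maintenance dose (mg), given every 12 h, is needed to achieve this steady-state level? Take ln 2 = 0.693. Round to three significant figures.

Vd(total) = 107 kg × 3.5 L/kg = 374.5 L
k = 0.693/62 = 0.01118 h⁻¹, so CL = k·Vd = 0.01118 × 374.5 = 4.187 L/h
D = CL × Css × τ / F = 4.187 × 35.7 × 12 / 0.95 = 1888 mg

1890 mg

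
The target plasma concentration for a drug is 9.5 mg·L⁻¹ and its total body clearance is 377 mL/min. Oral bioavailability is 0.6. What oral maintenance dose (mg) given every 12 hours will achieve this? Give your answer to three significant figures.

CL = 377 mL/min = 377 × 0.06 = 22.62 L/h
At steady state, dose per interval replaces the amount cleared in that interval: F·D/τ = CL·Css.
D = CL × Css × τ / F = 22.62 × 9.5 × 12 / 0.6 = 4298 mg

4300 mg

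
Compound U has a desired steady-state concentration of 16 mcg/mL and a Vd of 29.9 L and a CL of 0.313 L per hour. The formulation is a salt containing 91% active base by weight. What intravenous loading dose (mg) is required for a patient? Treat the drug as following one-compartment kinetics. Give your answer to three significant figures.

LD = Vd × C / S = 29.90 × 16.00 / 0.91 = 525.7 mg

526 mg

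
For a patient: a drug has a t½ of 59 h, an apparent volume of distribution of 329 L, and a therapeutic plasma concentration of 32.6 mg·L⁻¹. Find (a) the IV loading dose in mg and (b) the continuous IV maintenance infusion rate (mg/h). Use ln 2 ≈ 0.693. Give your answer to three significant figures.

(a) 10700 mg; (b) 126 mg/h

LD = Vd × C = 329.0 × 32.6 = 10730 mg
CL = 0.693 × Vd / t½ = 0.693 × 329.0 / 59 = 3.864 L/h
Infusion rate = CL × Css = 3.864 × 32.6 = 126.0 mg/h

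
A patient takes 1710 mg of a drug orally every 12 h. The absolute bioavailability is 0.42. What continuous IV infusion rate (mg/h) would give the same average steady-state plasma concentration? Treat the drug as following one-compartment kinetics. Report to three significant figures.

Equivalent systemic input: infusion rate = F·D/τ.
Rate = 0.42 × 1710 / 12 = 59.85 mg/h

59.9 mg/h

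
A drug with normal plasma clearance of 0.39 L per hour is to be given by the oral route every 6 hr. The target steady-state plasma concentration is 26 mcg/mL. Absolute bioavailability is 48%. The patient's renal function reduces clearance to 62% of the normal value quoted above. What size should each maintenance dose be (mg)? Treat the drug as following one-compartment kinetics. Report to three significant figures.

78.6 mg

Patient clearance = 0.62 × 0.3900 = 0.2418 L/h
At steady state, dose per interval replaces the amount cleared in that interval: F·D/τ = CL·Css.
D = CL × Css × τ / F = 0.2418 × 26 × 6 / 0.48 = 78.59 mg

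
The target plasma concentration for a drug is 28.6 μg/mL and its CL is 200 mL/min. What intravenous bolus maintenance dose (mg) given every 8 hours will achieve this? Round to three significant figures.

2750 mg

Convert clearance: 200 mL/min × 60 min/h ÷ 1000 mL/L = 12.00 L/h
At steady state, dose per interval replaces the amount cleared in that interval: D/τ = CL·Css.
D = CL × Css × τ = 12.00 × 28.6 × 8 = 2746 mg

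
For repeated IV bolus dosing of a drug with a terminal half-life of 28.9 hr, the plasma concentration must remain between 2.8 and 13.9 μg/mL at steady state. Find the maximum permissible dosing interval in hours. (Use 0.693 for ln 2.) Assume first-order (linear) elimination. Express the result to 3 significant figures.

k = 0.693 / t½ = 0.693 / 28.9 = 0.02398 h⁻¹
Between IV bolus doses, concentration decays as C = C₀·e^(−kτ), so C_peak/C_trough = e^(kτ).
τ_max = ln(C_peak/C_trough) / k = ln(13.9/2.8) / 0.02398 = 1.602 / 0.02398 = 66.81 h

66.8 h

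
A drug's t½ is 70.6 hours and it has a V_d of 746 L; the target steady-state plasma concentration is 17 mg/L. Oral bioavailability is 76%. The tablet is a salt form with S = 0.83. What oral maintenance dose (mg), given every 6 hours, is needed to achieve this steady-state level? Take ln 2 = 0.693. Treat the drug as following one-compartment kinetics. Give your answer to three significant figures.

1180 mg

CL = 0.693 × Vd / t½ = 0.693 × 746.0 / 70.6 = 7.323 L/h
D = CL × Css × τ / F / S = 7.323 × 17 × 6 / 0.76 / 0.83 = 1184 mg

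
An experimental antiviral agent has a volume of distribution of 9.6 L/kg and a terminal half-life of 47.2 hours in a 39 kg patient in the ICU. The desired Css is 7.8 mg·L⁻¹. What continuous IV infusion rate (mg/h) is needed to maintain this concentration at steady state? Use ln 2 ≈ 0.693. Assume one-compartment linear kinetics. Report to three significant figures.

Total Vd = 9.6 × 39 = 374.4 L
CL = 0.693 × Vd / t½ = 0.693 × 374.4 / 47.2 = 5.497 L/h
Infusion rate = CL × Css = 5.497 × 7.8 = 42.88 mg/h

42.9 mg/h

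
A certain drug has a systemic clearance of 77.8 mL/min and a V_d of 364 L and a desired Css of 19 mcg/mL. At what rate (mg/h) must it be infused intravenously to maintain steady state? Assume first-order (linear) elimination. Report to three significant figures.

88.7 mg/h

CL = 77.8 mL/min × 60/1000 = 4.668 L/h
At steady state, infusion rate equals elimination rate: rate in = CL × Css.
R₀ = 4.668 × 19 = 88.69 mg/h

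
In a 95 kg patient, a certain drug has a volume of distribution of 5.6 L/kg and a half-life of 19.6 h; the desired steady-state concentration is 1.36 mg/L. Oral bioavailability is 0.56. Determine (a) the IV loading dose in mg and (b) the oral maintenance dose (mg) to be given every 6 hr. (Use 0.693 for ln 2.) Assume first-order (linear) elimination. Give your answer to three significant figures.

Vd = 5.6 L/kg × 95 kg = 532.0 L
LD = Vd × C = 532.0 × 1.36 = 723.5 mg
CL = 0.693 × Vd / t½ = 0.693 × 532.0 / 19.6 = 18.81 L/h
D = CL × Css × τ / F = 18.81 × 1.36 × 6 / 0.56 = 274.1 mg

(a) 724 mg; (b) 274 mg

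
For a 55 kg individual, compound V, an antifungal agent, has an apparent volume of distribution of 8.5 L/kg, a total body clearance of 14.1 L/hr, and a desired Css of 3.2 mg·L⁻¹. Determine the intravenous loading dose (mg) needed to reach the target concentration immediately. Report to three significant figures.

Total Vd = 8.5 × 55 = 467.5 L
LD = Vd × C = 467.5 × 3.200 = 1496 mg

1500 mg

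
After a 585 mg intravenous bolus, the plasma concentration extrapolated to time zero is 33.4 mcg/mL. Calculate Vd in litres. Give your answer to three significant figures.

Immediately after an IV bolus, C₀ = Dose / Vd, so Vd = Dose / C₀.
Vd = 585 / 33.4 = 17.51 L

17.5 L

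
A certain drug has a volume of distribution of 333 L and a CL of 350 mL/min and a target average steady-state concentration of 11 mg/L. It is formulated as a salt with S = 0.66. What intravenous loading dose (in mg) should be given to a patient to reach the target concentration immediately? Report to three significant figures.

5550 mg

LD = Vd × C / S = 333.0 × 11.00 / 0.66 = 5550 mg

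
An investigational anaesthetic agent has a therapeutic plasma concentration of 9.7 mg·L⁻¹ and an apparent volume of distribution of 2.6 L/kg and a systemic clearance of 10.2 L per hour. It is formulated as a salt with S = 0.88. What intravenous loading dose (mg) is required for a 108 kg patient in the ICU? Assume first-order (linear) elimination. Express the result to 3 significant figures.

Vd = 2.6 L/kg × 108 kg = 280.8 L
LD is governed by Vd — clearance does not enter the loading-dose calculation.
LD = Vd × C / S = 280.8 × 9.700 / 0.88 = 3095 mg

3100 mg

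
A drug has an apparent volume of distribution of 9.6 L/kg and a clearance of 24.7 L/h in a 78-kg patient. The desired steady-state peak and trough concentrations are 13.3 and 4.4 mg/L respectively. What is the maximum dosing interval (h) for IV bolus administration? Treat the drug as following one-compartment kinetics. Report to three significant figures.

33.5 h

Vd = 9.6 L/kg × 78 kg = 748.8 L
k = CL / Vd = 24.70 / 748.8 = 0.03299 h⁻¹
Between IV bolus doses, concentration decays as C = C₀·e^(−kτ), so C_peak/C_trough = e^(kτ).
τ_max = ln(C_peak/C_trough) / k = ln(13.3/4.4) / 0.03299 = 1.106 / 0.03299 = 33.53 h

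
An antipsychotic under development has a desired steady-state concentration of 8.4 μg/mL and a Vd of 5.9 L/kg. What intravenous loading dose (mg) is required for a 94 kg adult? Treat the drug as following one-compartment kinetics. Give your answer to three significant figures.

4660 mg

Total Vd = 5.9 × 94 = 554.6 L
LD = Vd × C = 554.6 × 8.400 = 4659 mg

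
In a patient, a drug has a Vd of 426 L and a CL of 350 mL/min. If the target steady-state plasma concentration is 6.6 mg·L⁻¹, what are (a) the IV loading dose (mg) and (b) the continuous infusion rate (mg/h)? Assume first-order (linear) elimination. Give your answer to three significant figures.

(a) 2810 mg; (b) 139 mg/h

Loading: fill Vd to C_target → 426.0 L × 6.6 mg/L = 2812 mg
CL = 350 mL/min = 350 × 0.06 = 21.00 L/h
Maintenance infusion rate = CL × Css = 21.00 × 6.6 = 138.6 mg/h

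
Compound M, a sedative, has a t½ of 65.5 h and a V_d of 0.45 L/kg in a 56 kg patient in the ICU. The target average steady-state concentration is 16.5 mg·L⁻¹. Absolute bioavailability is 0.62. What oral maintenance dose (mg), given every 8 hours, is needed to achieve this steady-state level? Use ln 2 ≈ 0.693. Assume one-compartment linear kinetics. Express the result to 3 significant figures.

Total Vd = 0.45 × 56 = 25.20 L
k = 0.693/65.5 = 0.01058 h⁻¹, so CL = k·Vd = 0.01058 × 25.20 = 0.2666 L/h
D = CL × Css × τ / F = 0.2666 × 16.5 × 8 / 0.62 = 56.76 mg

56.8 mg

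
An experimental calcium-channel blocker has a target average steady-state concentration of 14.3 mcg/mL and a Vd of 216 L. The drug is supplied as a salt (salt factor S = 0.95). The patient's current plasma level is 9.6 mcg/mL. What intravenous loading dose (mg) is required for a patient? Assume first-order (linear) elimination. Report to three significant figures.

1070 mg

The loading dose fills Vd to the target concentration.
Concentration deficit ΔC = 14.3 − 9.6 = 4.700 mg/L
LD = Vd × ΔC / S = 216.0 × 4.700 / 0.95 = 1069 mg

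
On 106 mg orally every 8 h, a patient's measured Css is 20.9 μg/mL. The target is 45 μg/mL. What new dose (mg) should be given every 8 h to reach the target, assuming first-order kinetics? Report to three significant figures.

228 mg

With linear kinetics, Css is proportional to dose rate (D/τ) at fixed clearance.
D₂ = D₁ × (Css,target / Css,current) = 106 × 45/20.9 = 228.2 mg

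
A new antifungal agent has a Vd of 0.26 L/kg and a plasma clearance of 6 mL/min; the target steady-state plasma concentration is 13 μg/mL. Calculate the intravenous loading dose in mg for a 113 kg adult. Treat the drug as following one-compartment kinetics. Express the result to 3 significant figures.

Vd(total) = 113 kg × 0.26 L/kg = 29.38 L
The loading dose fills Vd to the target concentration.
LD = Vd × C = 29.38 × 13.00 = 381.9 mg

382 mg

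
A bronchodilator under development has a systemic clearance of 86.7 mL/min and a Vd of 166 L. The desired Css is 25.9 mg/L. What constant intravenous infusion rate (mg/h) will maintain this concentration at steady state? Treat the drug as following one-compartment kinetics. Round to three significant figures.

135 mg/h

CL = 86.7 mL/min = 86.7 × 0.06 = 5.202 L/h
R₀ = 5.202 × 25.9 = 134.7 mg/h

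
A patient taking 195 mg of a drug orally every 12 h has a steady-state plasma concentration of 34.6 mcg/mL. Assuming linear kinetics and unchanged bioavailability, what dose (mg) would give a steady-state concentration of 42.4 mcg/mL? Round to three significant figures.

239 mg

With linear kinetics, Css is proportional to dose rate (D/τ) at fixed clearance.
D₂ = D₁ × (Css,target / Css,current) = 195 × 42.4/34.6 = 239.0 mg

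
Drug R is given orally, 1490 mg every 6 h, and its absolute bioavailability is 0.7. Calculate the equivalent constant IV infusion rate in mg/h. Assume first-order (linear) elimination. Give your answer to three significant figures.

174 mg/h

Equivalent systemic input: infusion rate = F·D/τ.
Rate = 0.7 × 1490 / 6 = 173.8 mg/h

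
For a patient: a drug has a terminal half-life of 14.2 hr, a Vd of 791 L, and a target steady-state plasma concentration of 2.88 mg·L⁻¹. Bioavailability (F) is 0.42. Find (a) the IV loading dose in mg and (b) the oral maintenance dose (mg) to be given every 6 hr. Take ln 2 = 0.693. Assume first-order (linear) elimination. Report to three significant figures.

(a) 2280 mg; (b) 1590 mg

LD = Vd × C = 791.0 × 2.88 = 2278 mg
CL = 0.693 × Vd / t½ = 0.693 × 791.0 / 14.2 = 38.60 L/h
D = CL × Css × τ / F = 38.60 × 2.88 × 6 / 0.42 = 1588 mg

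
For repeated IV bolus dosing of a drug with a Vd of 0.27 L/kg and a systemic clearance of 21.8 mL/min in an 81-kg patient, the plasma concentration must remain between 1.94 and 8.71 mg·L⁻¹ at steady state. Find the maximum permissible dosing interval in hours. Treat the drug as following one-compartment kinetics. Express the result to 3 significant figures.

25.1 h

Vd = 0.27 L/kg × 81 kg = 21.87 L
Convert clearance: 21.8 mL/min × 60 min/h ÷ 1000 mL/L = 1.308 L/h
k = CL / Vd = 1.308 / 21.87 = 0.05981 h⁻¹
Between IV bolus doses, concentration decays as C = C₀·e^(−kτ), so C_peak/C_trough = e^(kτ).
τ_max = ln(C_peak/C_trough) / k = ln(8.71/1.94) / 0.05981 = 1.502 / 0.05981 = 25.11 h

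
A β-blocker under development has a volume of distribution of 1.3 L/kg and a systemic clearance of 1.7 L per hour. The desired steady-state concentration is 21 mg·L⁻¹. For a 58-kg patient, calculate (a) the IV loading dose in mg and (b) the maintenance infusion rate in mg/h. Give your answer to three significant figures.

Vd = 1.3 L/kg × 58 kg = 75.40 L
Loading: fill Vd to C_target → 75.40 L × 21 mg/L = 1583 mg
Maintenance infusion rate = CL × Css = 1.700 × 21 = 35.70 mg/h

(a) 1580 mg; (b) 35.7 mg/h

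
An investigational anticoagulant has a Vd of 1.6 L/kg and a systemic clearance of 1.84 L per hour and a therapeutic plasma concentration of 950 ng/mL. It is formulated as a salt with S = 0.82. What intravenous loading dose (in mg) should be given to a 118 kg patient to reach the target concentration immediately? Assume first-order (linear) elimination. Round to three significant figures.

219 mg

Total Vd = 1.6 × 118 = 188.8 L
C = 950 ng/mL = 0.9500 mg/L
Loading dose depends on Vd (not clearance): it fills the distribution volume.
LD = Vd × C / S = 188.8 × 0.9500 / 0.82 = 218.7 mg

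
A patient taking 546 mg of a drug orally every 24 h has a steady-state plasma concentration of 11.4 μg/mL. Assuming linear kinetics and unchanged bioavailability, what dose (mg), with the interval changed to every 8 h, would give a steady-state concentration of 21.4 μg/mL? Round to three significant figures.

For first-order elimination, Css ∝ F·D/(CL·τ); F and CL are unchanged, so Css ∝ D/τ.
D₂ = D₁ × (Css,target / Css,current) × (τ₂/τ₁) = 546 × (21.4/11.4) × (8/24) = 341.6 mg

342 mg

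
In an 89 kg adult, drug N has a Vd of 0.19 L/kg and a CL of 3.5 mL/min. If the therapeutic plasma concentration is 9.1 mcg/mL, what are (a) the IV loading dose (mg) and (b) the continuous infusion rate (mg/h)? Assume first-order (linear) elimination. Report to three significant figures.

Vd = 0.19 L/kg × 89 kg = 16.91 L
Loading: fill Vd to C_target → 16.91 L × 9.1 mg/L = 153.9 mg
CL = 3.5 mL/min = 3.5 × 0.06 = 0.2100 L/h
Maintenance: replace elimination → rate = CL × Css = 0.2100 × 9.1 = 1.911 mg/h

(a) 154 mg; (b) 1.91 mg/h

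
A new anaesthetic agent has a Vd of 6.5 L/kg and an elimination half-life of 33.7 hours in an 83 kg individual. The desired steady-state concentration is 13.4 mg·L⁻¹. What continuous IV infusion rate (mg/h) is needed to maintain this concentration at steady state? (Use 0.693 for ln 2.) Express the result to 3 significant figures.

Vd(total) = 83 kg × 6.5 L/kg = 539.5 L
CL = ln 2 · Vd / t½ = 0.693 × 539.5 / 33.7 = 11.09 L/h
Infusion rate = CL × Css = 11.09 × 13.4 = 148.6 mg/h

149 mg/h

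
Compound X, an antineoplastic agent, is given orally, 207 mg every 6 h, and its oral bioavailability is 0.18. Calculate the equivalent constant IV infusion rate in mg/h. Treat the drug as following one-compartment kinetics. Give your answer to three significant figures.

Equivalent systemic input: infusion rate = F·D/τ.
Rate = 0.18 × 207 / 6 = 6.210 mg/h

6.21 mg/h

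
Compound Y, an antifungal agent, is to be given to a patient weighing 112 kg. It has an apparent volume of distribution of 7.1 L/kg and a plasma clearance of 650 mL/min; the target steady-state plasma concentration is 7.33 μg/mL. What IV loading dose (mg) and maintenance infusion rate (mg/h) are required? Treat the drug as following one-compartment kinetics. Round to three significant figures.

(a) 5830 mg; (b) 286 mg/h

Vd(total) = 112 kg × 7.1 L/kg = 795.2 L
Loading: fill Vd to C_target → 795.2 L × 7.33 mg/L = 5829 mg
Convert clearance: 650 mL/min × 60 min/h ÷ 1000 mL/L = 39.00 L/h
Maintenance: replace elimination → rate = CL × Css = 39.00 × 7.33 = 285.9 mg/h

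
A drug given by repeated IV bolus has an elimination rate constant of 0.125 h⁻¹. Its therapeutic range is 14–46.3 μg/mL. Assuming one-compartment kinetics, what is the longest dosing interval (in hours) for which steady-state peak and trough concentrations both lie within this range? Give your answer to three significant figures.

Between IV bolus doses, concentration decays as C = C₀·e^(−kτ), so C_peak/C_trough = e^(kτ).
τ_max = ln(C_peak/C_trough) / k = ln(46.3/14) / 0.1250 = 1.196 / 0.1250 = 9.568 h

9.57 h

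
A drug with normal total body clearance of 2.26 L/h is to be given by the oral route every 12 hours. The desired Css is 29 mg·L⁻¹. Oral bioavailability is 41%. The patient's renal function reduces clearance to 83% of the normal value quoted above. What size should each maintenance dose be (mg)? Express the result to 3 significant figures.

Patient clearance = 0.83 × 2.260 = 1.876 L/h
At steady state, dose per interval replaces the amount cleared in that interval: F·D/τ = CL·Css.
D = CL × Css × τ / F = 1.876 × 29 × 12 / 0.41 = 1592 mg

1590 mg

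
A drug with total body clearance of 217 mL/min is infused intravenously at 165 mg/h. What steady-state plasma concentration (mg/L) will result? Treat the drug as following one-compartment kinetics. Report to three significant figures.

12.7 mg/L

CL = 217 mL/min × 60/1000 = 13.02 L/h
Css = rate / CL = 165 / 13.02 = 12.67 mg/L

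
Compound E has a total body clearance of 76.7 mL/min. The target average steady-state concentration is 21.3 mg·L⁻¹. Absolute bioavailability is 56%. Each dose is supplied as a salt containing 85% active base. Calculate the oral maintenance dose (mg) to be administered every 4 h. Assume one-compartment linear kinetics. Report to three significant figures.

CL = 76.7 mL/min = 76.7 × 0.06 = 4.602 L/h
D = CL × Css × τ / F / S = 4.602 × 21.3 × 4 / 0.56 / 0.85 = 823.7 mg

824 mg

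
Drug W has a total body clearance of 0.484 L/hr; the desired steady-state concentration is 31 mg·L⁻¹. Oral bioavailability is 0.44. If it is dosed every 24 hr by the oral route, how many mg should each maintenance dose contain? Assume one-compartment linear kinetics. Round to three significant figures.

At steady state, dose per interval replaces the amount cleared in that interval: F·D/τ = CL·Css.
D = CL × Css × τ / F = 0.4840 × 31 × 24 / 0.44 = 818.4 mg

818 mg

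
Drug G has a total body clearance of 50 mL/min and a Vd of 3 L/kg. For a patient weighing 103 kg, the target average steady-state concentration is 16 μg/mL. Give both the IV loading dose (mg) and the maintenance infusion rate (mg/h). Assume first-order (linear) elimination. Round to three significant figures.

Total Vd = 3 × 103 = 309.0 L
LD = Vd · C_target = 309.0 × 16 = 4944 mg
CL = 50 mL/min = 50 × 0.06 = 3.000 L/h
Infusion rate = 3.000 L/h × 16 mg/L = 48.00 mg/h

(a) 4940 mg; (b) 48.0 mg/h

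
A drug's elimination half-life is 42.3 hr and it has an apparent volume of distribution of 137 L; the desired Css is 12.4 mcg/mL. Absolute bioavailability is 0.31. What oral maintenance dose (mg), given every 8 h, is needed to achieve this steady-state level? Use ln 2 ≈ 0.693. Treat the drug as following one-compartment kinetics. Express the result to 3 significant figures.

718 mg

CL = ln 2 · Vd / t½ = 0.693 × 137.0 / 42.3 = 2.244 L/h
D = CL × Css × τ / F = 2.244 × 12.4 × 8 / 0.31 = 718.1 mg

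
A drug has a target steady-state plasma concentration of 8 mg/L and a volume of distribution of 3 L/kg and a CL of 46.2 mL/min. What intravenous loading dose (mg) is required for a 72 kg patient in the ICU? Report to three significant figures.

1730 mg

Total Vd = 3 × 72 = 216.0 L
The loading dose fills Vd to the target concentration; clearance is irrelevant here.
LD = Vd × C = 216.0 × 8.000 = 1728 mg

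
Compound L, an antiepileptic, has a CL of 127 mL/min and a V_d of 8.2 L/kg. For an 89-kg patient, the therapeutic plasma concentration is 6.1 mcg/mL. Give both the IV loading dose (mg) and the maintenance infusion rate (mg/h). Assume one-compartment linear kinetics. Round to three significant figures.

Total Vd = 8.2 × 89 = 729.8 L
Loading: fill Vd to C_target → 729.8 L × 6.1 mg/L = 4452 mg
CL = 127 mL/min = 127 × 0.06 = 7.620 L/h
Maintenance infusion rate = CL × Css = 7.620 × 6.1 = 46.48 mg/h

(a) 4450 mg; (b) 46.5 mg/h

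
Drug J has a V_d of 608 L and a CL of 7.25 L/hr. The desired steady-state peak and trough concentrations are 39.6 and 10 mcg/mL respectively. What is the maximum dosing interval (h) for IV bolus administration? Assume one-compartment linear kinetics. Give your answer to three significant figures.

115 h

k = CL / Vd = 7.250 / 608.0 = 0.01192 h⁻¹
Between IV bolus doses, concentration decays as C = C₀·e^(−kτ), so C_peak/C_trough = e^(kτ).
τ_max = ln(C_peak/C_trough) / k = ln(39.6/10) / 0.01192 = 1.376 / 0.01192 = 115.4 h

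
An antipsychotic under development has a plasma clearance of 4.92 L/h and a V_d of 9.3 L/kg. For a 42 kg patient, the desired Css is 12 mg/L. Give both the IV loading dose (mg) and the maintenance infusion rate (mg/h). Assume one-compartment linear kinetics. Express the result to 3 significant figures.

Total Vd = 9.3 × 42 = 390.6 L
LD = Vd · C_target = 390.6 × 12 = 4687 mg
Maintenance: replace elimination → rate = CL × Css = 4.920 × 12 = 59.04 mg/h

(a) 4690 mg; (b) 59.0 mg/h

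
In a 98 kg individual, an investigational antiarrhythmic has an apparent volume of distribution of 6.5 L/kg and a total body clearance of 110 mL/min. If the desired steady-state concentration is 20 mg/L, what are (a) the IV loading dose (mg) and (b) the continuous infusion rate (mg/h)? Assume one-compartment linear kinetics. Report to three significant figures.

Vd = 6.5 L/kg × 98 kg = 637.0 L
LD = Vd · C_target = 637.0 × 20 = 12740 mg
CL = 110 mL/min × 60/1000 = 6.600 L/h
Infusion rate = 6.600 L/h × 20 mg/L = 132.0 mg/h

(a) 12700 mg; (b) 132 mg/h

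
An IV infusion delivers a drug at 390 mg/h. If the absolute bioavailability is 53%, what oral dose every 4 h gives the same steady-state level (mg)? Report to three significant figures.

2940 mg

To maintain the same Css, the systemic dosing rate must be unchanged: F·D/τ = infusion rate.
D = rate × τ / F = 390 × 4 / 0.53 = 2943 mg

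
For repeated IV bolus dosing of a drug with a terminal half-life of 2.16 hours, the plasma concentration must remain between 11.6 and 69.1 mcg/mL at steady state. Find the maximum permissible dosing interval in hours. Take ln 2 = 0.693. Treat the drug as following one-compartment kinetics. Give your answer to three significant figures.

5.56 h

k = 0.693 / t½ = 0.693 / 2.16 = 0.3208 h⁻¹
Between IV bolus doses, concentration decays as C = C₀·e^(−kτ), so C_peak/C_trough = e^(kτ).
τ_max = ln(C_peak/C_trough) / k = ln(69.1/11.6) / 0.3208 = 1.785 / 0.3208 = 5.564 h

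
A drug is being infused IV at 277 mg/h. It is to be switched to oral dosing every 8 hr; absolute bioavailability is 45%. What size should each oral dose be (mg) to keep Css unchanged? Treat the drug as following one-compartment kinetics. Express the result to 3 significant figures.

To maintain the same Css, the systemic dosing rate must be unchanged: F·D/τ = infusion rate.
D = rate × τ / F = 277 × 8 / 0.45 = 4924 mg

4920 mg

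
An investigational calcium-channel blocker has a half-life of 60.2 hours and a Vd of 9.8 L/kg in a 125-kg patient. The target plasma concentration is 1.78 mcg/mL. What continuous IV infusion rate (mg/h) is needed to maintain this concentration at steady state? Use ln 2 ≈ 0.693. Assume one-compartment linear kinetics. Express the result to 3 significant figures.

Total Vd = 9.8 × 125 = 1225 L
k = 0.693/60.2 = 0.01151 h⁻¹, so CL = k·Vd = 0.01151 × 1225 = 14.10 L/h
Infusion rate = CL × Css = 14.10 × 1.78 = 25.10 mg/h

25.1 mg/h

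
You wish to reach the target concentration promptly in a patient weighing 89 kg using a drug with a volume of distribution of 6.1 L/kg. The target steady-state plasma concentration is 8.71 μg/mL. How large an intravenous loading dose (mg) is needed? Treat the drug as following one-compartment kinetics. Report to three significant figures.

4730 mg

Vd(total) = 89 kg × 6.1 L/kg = 542.9 L
The loading dose fills Vd to the target concentration.
LD = Vd × C = 542.9 × 8.710 = 4729 mg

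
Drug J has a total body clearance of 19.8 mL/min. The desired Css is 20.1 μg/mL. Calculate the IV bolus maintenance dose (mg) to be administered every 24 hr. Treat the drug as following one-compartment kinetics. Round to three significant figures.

573 mg

CL = 19.8 mL/min = 19.8 × 0.06 = 1.188 L/h
At steady state, dose per interval replaces the amount cleared in that interval: D/τ = CL·Css.
D = CL × Css × τ = 1.188 × 20.1 × 24 = 573.1 mg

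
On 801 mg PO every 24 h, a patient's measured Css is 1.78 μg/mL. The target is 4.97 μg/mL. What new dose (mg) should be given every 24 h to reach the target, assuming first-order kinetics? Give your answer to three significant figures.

With linear kinetics, Css is proportional to dose rate (D/τ) at fixed clearance.
D₂ = D₁ × (Css,target / Css,current) = 801 × 4.97/1.78 = 2237 mg

2240 mg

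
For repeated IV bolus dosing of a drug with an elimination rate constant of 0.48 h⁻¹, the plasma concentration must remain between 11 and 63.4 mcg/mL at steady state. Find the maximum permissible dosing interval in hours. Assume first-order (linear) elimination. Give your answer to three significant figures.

3.65 h

Between IV bolus doses, concentration decays as C = C₀·e^(−kτ), so C_peak/C_trough = e^(kτ).
τ_max = ln(C_peak/C_trough) / k = ln(63.4/11) / 0.4800 = 1.752 / 0.4800 = 3.650 h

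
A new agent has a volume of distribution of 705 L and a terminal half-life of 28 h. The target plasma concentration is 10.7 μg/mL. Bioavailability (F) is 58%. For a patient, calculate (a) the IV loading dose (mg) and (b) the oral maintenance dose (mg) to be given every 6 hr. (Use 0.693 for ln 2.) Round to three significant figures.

LD = Vd × C = 705.0 × 10.7 = 7544 mg
CL = 0.693 × Vd / t½ = 0.693 × 705.0 / 28 = 17.45 L/h
D = CL × Css × τ / F = 17.45 × 10.7 × 6 / 0.58 = 1932 mg

(a) 7540 mg; (b) 1930 mg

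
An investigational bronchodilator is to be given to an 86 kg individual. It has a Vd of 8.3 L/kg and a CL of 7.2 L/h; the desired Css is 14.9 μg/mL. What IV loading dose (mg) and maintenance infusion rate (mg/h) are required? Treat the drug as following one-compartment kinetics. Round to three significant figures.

Total Vd = 8.3 × 86 = 713.8 L
LD = Vd · C_target = 713.8 × 14.9 = 10640 mg
Infusion rate = 7.200 L/h × 14.9 mg/L = 107.3 mg/h

(a) 10600 mg; (b) 107 mg/h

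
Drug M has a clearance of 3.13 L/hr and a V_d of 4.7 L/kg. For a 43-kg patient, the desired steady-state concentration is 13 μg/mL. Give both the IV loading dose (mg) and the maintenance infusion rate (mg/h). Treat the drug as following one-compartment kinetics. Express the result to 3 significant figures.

Vd(total) = 43 kg × 4.7 L/kg = 202.1 L
Loading: fill Vd to C_target → 202.1 L × 13 mg/L = 2627 mg
Maintenance: replace elimination → rate = CL × Css = 3.130 × 13 = 40.69 mg/h

(a) 2630 mg; (b) 40.7 mg/h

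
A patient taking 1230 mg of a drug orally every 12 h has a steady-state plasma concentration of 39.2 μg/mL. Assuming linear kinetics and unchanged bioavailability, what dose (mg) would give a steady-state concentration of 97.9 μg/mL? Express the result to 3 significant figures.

With linear kinetics, Css is proportional to dose rate (D/τ) at fixed clearance.
D₂ = D₁ × (Css,target / Css,current) = 1230 × 97.9/39.2 = 3072 mg

3070 mg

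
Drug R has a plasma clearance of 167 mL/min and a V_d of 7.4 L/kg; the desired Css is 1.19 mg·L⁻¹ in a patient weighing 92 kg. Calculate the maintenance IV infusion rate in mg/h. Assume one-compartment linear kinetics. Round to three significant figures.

11.9 mg/h

CL = 167 mL/min = 167 × 0.06 = 10.02 L/h
R₀ = 10.02 × 1.19 = 11.92 mg/h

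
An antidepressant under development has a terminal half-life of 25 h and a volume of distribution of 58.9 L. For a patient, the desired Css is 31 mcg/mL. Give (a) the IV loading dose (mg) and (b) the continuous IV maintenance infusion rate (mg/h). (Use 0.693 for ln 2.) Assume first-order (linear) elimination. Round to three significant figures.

LD = Vd × C = 58.90 × 31 = 1826 mg
CL = 0.693 × Vd / t½ = 0.693 × 58.90 / 25 = 1.633 L/h
Infusion rate = CL × Css = 1.633 × 31 = 50.62 mg/h

(a) 1830 mg; (b) 50.6 mg/h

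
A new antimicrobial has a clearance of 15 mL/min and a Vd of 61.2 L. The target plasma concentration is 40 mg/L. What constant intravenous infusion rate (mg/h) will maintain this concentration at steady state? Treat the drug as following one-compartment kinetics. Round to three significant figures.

36.0 mg/h

CL = 15 mL/min = 15 × 0.06 = 0.9000 L/h
R₀ = 0.9000 × 40 = 36.00 mg/h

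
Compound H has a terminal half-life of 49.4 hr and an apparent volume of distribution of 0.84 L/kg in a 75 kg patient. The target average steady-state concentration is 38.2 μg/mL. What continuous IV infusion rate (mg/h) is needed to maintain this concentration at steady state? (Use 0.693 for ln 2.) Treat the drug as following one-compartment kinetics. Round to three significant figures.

33.8 mg/h

Vd = 0.84 L/kg × 75 kg = 63.00 L
CL = 0.693 × Vd / t½ = 0.693 × 63.00 / 49.4 = 0.8838 L/h
Infusion rate = CL × Css = 0.8838 × 38.2 = 33.76 mg/h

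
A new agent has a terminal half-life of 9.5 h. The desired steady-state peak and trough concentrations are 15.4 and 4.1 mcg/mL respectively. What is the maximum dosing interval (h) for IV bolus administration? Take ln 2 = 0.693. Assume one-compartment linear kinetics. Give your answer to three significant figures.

k = 0.693 / t½ = 0.693 / 9.5 = 0.07295 h⁻¹
Between IV bolus doses, concentration decays as C = C₀·e^(−kτ), so C_peak/C_trough = e^(kτ).
τ_max = ln(C_peak/C_trough) / k = ln(15.4/4.1) / 0.07295 = 1.323 / 0.07295 = 18.14 h

18.1 h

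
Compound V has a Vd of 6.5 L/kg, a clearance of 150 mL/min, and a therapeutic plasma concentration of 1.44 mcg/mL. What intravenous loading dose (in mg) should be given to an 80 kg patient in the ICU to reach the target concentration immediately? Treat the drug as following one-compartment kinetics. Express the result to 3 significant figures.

749 mg

Total Vd = 6.5 × 80 = 520.0 L
The loading dose fills Vd to the target concentration; clearance is irrelevant here.
LD = Vd × C = 520.0 × 1.440 = 748.8 mg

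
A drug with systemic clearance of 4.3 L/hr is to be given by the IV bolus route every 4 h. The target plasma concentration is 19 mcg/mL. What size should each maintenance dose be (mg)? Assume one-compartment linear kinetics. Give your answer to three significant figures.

327 mg

D = CL × Css × τ = 4.300 × 19 × 4 = 326.8 mg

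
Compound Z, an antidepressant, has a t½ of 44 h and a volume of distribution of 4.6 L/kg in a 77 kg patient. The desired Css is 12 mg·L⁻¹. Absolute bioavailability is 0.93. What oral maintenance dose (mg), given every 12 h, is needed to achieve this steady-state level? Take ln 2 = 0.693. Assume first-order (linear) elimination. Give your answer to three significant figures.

864 mg

Total Vd = 4.6 × 77 = 354.2 L
CL = 0.693 × Vd / t½ = 0.693 × 354.2 / 44 = 5.579 L/h
D = CL × Css × τ / F = 5.579 × 12 × 12 / 0.93 = 863.8 mg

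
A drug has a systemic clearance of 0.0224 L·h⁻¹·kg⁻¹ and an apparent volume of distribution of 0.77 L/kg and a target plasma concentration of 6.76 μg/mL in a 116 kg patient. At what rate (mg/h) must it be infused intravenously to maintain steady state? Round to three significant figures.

17.6 mg/h

CL = 0.0224 L·h⁻¹·kg⁻¹ × 116 kg = 2.598 L/h
Rate = CL × Css = 2.598 × 6.76 = 17.56 mg/h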